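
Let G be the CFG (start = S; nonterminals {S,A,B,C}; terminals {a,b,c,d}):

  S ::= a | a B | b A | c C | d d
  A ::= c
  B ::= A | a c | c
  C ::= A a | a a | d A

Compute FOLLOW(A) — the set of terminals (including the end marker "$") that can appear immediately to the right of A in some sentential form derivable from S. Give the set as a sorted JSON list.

FIRST iteration:
iter 1:
  A via A→c: +{c}
  B via B→A: +{c}
  B via B→a c: +{a}
  C via C→A a: +{c}
  C via C→a a: +{a}
  C via C→d A: +{d}
  S via S→a: +{a}
  S via S→b A: +{b}
  S via S→c C: +{c}
  S via S→d d: +{d}
  S: {a,b,c,d}  A: {c}  B: {a,c}  C: {a,c,d}
iter 2: (no change)
  S: {a,b,c,d}  A: {c}  B: {a,c}  C: {a,c,d}

Compute FOLLOW by fixpoint:
seed FOLLOW(S) with $
iter 1:
  C→A a: FOLLOW(A) ⊇ FIRST(a) = {a}; new: +{a}
  S→a B: FOLLOW(B) ⊇ FOLLOW(S) ⊇ {$}; new: +{$}
  S→b A: FOLLOW(A) ⊇ FOLLOW(S) ⊇ {$}; new: +{$}
  S→c C: FOLLOW(C) ⊇ FOLLOW(S) ⊇ {$}; new: +{$}
  FOLLOW(S)={$}  FOLLOW(A)={$,a}  FOLLOW(B)={$}  FOLLOW(C)={$}
iter 2: (no change)
  FOLLOW(S)={$}  FOLLOW(A)={$,a}  FOLLOW(B)={$}  FOLLOW(C)={$}

FOLLOW(A) = ["$", "a"]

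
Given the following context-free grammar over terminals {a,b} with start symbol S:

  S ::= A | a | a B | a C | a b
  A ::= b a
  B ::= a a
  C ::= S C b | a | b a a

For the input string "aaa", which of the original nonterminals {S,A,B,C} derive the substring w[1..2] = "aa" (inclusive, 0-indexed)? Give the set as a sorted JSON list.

Convert to CNF:
  S -> T0 T1 | T1 B | T1 C | T1 T0 | a
  A -> T0 T1
  B -> T1 T1
  C -> S X2 | T0 X3 | a
  T0 -> b
  T1 -> a
  X2 -> C T0
  X3 -> T1 T1

Fill CYK table bottom-up (cells [i..j] with 1 ≤ i ≤ j ≤ 2 only):
  T[1,1] 'a' = {C,S,T1}  orig:{C,S}
  T[2,2] 'a' = {C,S,T1}  orig:{C,S}
  T[1,2] 'aa' = {B,S,X3}  orig:{B,S}

Original NTs in T[1,2] deriving "aa": ["B", "S"]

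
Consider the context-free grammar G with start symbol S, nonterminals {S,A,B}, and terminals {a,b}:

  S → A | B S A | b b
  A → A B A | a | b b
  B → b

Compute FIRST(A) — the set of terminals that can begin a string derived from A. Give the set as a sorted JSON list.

Compute FIRST by fixpoint:
pass 1:
  A via A→a: +{a}
  A via A→b b: +{b}
  B via B→b: +{b}
  S via S→A: +{a,b}
  FIRST(S)={a,b}  FIRST(A)={a,b}  FIRST(B)={b}
pass 2: (stable)
  FIRST(S)={a,b}  FIRST(A)={a,b}  FIRST(B)={b}

FIRST(A) = ["a", "b"]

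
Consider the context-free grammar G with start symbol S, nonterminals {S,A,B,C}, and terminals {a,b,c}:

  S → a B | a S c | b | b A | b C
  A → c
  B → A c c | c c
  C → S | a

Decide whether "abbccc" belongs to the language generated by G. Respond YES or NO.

CNF form of G:
  S -> T1 B | T1 X5 | T2 A | T2 C | b
  A -> c
  B -> A X3 | T0 T0
  C -> T1 B | T1 X4 | T2 A | T2 C | a | b
  T0 -> c
  T1 -> a
  T2 -> b
  X3 -> T0 T0
  X4 -> S T0
  X5 -> S T0

Fill CYK table bottom-up:
  cell(0,0) a: {C,T1}  orig:{C}
  cell(1,1) b: {C,S,T2}  orig:{C,S}
  cell(2,2) b: {C,S,T2}  orig:{C,S}
  cell(3,3) c: {A,T0}  orig:{A}
  cell(4,4) c: {A,T0}  orig:{A}
  cell(5,5) c: {A,T0}  orig:{A}
  cell(0,1) ab: ∅
  cell(1,2) bb: {C,S}
  cell(2,3) bc: {C,S,X4,X5}  orig:{C,S}
  cell(3,4) cc: {B,X3}  orig:{B}
  cell(4,5) cc: {B,X3}  orig:{B}
  cell(0,2) abb: ∅
  cell(1,3) bbc: {C,S,X4,X5}  orig:{C,S}
  cell(2,4) bcc: {X4,X5}  orig:{}
  cell(3,5) ccc: {B}
  cell(0,3) abbc: {C,S}
  cell(1,4) bbcc: {X4,X5}  orig:{}
  cell(2,5) bccc: ∅
  cell(0,4) abbcc: {C,S,X4,X5}  orig:{C,S}
  cell(1,5) bbccc: ∅
  cell(0,5) abbccc: {X4,X5}  orig:{}

S ∉ T[0,5] ⇒ NO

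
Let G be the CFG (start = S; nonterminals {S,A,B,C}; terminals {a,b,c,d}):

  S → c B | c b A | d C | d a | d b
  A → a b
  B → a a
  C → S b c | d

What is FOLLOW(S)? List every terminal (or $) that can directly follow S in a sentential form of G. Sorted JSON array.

Compute FIRST by fixpoint:
pass 1:
  A via A→a b: +{a}
  B via B→a a: +{a}
  C via C→d: +{d}
  S via S→c B: +{c}
  S via S→d C: +{d}
  FIRST[S]={c,d}  FIRST[A]={a}  FIRST[B]={a}  FIRST[C]={d}
pass 2:
  C via C→S b c: +{c}
  FIRST[S]={c,d}  FIRST[A]={a}  FIRST[B]={a}  FIRST[C]={c,d}
pass 3: (stable)
  FIRST[S]={c,d}  FIRST[A]={a}  FIRST[B]={a}  FIRST[C]={c,d}

FOLLOW sets:
FOLLOW(S) := {$}
[1]
  C→S b c: FOLLOW(S) ⊇ FIRST(b) = {b}; new: +{b}
  S→c B: FOLLOW(B) ⊇ FOLLOW(S) ⊇ {$,b}; new: +{$,b}
  S→c b A: FOLLOW(A) ⊇ FOLLOW(S) ⊇ {$,b}; new: +{$,b}
  S→d C: FOLLOW(C) ⊇ FOLLOW(S) ⊇ {$,b}; new: +{$,b}
  FOLLOW(S)={$,b}  FOLLOW(A)={$,b}  FOLLOW(B)={$,b}  FOLLOW(C)={$,b}
[2] — fixpoint
  FOLLOW(S)={$,b}  FOLLOW(A)={$,b}  FOLLOW(B)={$,b}  FOLLOW(C)={$,b}

FOLLOW(S) = ["$", "b"]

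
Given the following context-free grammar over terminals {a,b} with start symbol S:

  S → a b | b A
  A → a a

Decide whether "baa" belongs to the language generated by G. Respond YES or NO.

CNF form of G:
  S -> T0 T1 | T1 A
  A -> T0 T0
  T0 -> a
  T1 -> b

CYK fill:
  [0..0]={T1}  "b"  orig:{}
  [1..1]={T0}  "a"  orig:{}
  [2..2]={T0}  "a"  orig:{}
  [0..1]=∅  "ba"
  [1..2]={A}  "aa"
  [0..2]={S}  "baa"

S ∈ T[0,2] ⇒ YES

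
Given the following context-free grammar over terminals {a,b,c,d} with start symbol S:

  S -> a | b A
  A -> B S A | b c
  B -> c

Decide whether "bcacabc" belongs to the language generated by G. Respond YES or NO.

Convert to CNF:
  S -> T0 A | a
  A -> B X2 | T0 T1
  B -> c
  T0 -> b
  T1 -> c
  X2 -> S A

CYK table (by increasing span):
  T[0,0] 'b' = {T0}  orig:{}
  T[1,1] 'c' = {B,T1}  orig:{B}
  T[2,2] 'a' = {S}
  T[3,3] 'c' = {B,T1}  orig:{B}
  T[4,4] 'a' = {S}
  T[5,5] 'b' = {T0}  orig:{}
  T[6,6] 'c' = {B,T1}  orig:{B}
  T[0,1] 'bc' = {A}
  T[1,2] 'ca' = ∅
  T[2,3] 'ac' = ∅
  T[3,4] 'ca' = ∅
  T[4,5] 'ab' = ∅
  T[5,6] 'bc' = {A}
  T[0,2] 'bca' = ∅
  T[1,3] 'cac' = ∅
  T[2,4] 'aca' = ∅
  T[3,5] 'cab' = ∅
  T[4,6] 'abc' = {X2}  orig:{}
  T[0,3] 'bcac' = ∅
  T[1,4] 'caca' = ∅
  T[2,5] 'acab' = ∅
  T[3,6] 'cabc' = {A}
  T[0,4] 'bcaca' = ∅
  T[1,5] 'cacab' = ∅
  T[2,6] 'acabc' = {X2}  orig:{}
  T[0,5] 'bcacab' = ∅
  T[1,6] 'cacabc' = {A}
  T[0,6] 'bcacabc' = {S}

S ∈ T[0,6] ⇒ YES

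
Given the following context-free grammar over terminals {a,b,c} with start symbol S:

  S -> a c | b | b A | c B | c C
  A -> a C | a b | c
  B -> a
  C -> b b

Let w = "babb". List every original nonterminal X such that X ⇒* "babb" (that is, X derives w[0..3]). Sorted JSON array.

Convert to CNF:
  S -> T0 T2 | T1 A | T2 B | T2 C | b
  A -> T0 C | T0 T1 | c
  B -> a
  C -> T1 T1
  T0 -> a
  T1 -> b
  T2 -> c

CYK table (by increasing span) — only the sub-triangle for w[0..3]:
  [0..0]={S,T1}  "b"  orig:{S}
  [1..1]={B,T0}  "a"  orig:{B}
  [2..2]={S,T1}  "b"  orig:{S}
  [3..3]={S,T1}  "b"  orig:{S}
  [0..1]=∅  "ba"
  [1..2]={A}  "ab"
  [2..3]={C}  "bb"
  [0..2]={S}  "bab"
  [1..3]={A}  "abb"
  [0..3]={S}  "babb"

Original NTs in T[0,3] deriving "babb": ["S"]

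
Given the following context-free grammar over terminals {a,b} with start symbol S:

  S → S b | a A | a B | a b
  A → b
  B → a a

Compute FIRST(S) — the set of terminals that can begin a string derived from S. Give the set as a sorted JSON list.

Compute FIRST by fixpoint:
pass 1:
  A via A→b: +{b}
  B via B→a a: +{a}
  S via S→a A: +{a}
  FIRST(S)={a}  FIRST(A)={b}  FIRST(B)={a}
pass 2: done
  FIRST(S)={a}  FIRST(A)={b}  FIRST(B)={a}

FIRST(S) = ["a"]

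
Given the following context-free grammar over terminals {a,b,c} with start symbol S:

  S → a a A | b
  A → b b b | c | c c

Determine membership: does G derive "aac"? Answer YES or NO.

CNF form of G:
  S -> T2 X4 | b
  A -> T0 X3 | T1 T1 | c
  T0 -> b
  T1 -> c
  T2 -> a
  X3 -> T0 T0
  X4 -> T2 A

Fill CYK table bottom-up:
  [0..0]={T2}  "a"  orig:{}
  [1..1]={T2}  "a"  orig:{}
  [2..2]={A,T1}  "c"  orig:{A}
  [0..1]=∅  "aa"
  [1..2]={X4}  "ac"  orig:{}
  [0..2]={S}  "aac"

S ∈ T[0,2] ⇒ YES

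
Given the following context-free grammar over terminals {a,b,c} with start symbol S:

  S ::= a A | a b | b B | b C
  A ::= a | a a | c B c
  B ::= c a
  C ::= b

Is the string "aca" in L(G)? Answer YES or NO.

CNF form of G:
  S -> T0 A | T0 T2 | T2 B | T2 C
  A -> T0 T0 | T1 X3 | a
  B -> T1 T0
  C -> b
  T0 -> a
  T1 -> c
  T2 -> b
  X3 -> B T1

Fill CYK table bottom-up:
  cell(0,0) a: {A,T0}  orig:{A}
  cell(1,1) c: {T1}  orig:{}
  cell(2,2) a: {A,T0}  orig:{A}
  cell(0,1) ac: ∅
  cell(1,2) ca: {B}
  cell(0,2) aca: ∅

S ∉ T[0,2] ⇒ NO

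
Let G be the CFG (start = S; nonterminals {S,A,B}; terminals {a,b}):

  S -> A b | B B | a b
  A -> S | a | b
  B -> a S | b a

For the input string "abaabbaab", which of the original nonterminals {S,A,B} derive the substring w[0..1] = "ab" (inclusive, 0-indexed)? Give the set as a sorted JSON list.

Convert to CNF:
  S -> A T0 | B B | T1 T0
  A -> A T0 | B B | T1 T0 | a | b
  B -> T0 T1 | T1 S
  T0 -> b
  T1 -> a

Fill CYK table bottom-up — only the sub-triangle for w[0..1]:
  [0..0]={A,T1}  "a"  orig:{A}
  [1..1]={A,T0}  "b"  orig:{A}
  [0..1]={A,S}  "ab"

Original NTs in T[0,1] deriving "ab": ["A", "S"]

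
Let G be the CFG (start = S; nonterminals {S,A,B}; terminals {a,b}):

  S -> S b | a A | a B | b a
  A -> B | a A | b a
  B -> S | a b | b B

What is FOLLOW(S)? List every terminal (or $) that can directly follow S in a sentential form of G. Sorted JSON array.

FIRST sets, iterate to fixpoint:
[1]
  A via A→a A: +{a}
  A via A→b a: +{b}
  B via B→a b: +{a}
  B via B→b B: +{b}
  S via S→a A: +{a}
  S via S→b a: +{b}
  S: {a,b}  A: {a,b}  B: {a,b}
[2] (stable)
  S: {a,b}  A: {a,b}  B: {a,b}

FOLLOW sets:
seed FOLLOW(S) with $
round 1:
  S→S b: FOLLOW(S) ⊇ FIRST(b) = {b}; new: +{b}
  S→a A: FOLLOW(A) ⊇ FOLLOW(S) ⊇ {$,b}; new: +{$,b}
  S→a B: FOLLOW(B) ⊇ FOLLOW(S) ⊇ {$,b}; new: +{$,b}
  S: {$,b}  A: {$,b}  B: {$,b}
round 2: — fixpoint
  S: {$,b}  A: {$,b}  B: {$,b}

FOLLOW(S) = ["$", "b"]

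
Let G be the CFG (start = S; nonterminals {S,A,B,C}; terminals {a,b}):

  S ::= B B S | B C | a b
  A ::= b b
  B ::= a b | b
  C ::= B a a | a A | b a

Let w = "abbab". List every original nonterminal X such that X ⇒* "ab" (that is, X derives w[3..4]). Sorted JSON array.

CNF form of G:
  S -> B C | B X3 | T1 T0
  A -> T0 T0
  B -> T1 T0 | b
  C -> B X2 | T0 T1 | T1 A
  T0 -> b
  T1 -> a
  X2 -> T1 T1
  X3 -> B S

CYK fill (cells [i..j] with 3 ≤ i ≤ j ≤ 4 only):
  [3..3]={T1}  "a"  orig:{}
  [4..4]={B,T0}  "b"  orig:{B}
  [3..4]={B,S}  "ab"

Original NTs in T[3,4] deriving "ab": ["B", "S"]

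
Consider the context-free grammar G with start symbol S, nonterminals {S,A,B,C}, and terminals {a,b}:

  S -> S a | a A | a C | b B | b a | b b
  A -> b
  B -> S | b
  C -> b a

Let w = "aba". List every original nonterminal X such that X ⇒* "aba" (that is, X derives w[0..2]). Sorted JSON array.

CNF form of G:
  S -> S T0 | T0 A | T0 C | T1 B | T1 T0 | T1 T1
  A -> b
  B -> S T0 | T0 A | T0 C | T1 B | T1 T0 | T1 T1 | b
  C -> T1 T0
  T0 -> a
  T1 -> b

CYK fill, restricted to cells inside w[0..2]:
  cell(0,0) a: {T0}  orig:{}
  cell(1,1) b: {A,B,T1}  orig:{A,B}
  cell(2,2) a: {T0}  orig:{}
  cell(0,1) ab: {B,S}
  cell(1,2) ba: {B,C,S}
  cell(0,2) aba: {B,S}

Original NTs in T[0,2] deriving "aba": ["B", "S"]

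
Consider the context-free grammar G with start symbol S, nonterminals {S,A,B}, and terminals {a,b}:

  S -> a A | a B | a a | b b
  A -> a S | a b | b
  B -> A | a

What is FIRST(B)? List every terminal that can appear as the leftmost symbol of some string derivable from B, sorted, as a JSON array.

FIRST sets, iterate to fixpoint:
round 1:
  A via A→a S: +{a}
  A via A→b: +{b}
  B via B→A: +{a,b}
  S via S→a A: +{a}
  S via S→b b: +{b}
  FIRST[S]={a,b}  FIRST[A]={a,b}  FIRST[B]={a,b}
round 2: (no change)
  FIRST[S]={a,b}  FIRST[A]={a,b}  FIRST[B]={a,b}

FIRST(B) = ["a", "b"]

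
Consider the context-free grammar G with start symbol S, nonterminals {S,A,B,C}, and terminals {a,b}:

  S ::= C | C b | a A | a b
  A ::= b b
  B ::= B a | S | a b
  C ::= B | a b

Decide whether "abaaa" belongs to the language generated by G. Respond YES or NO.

Convert to CNF:
  S -> B T1 | C T0 | T1 A | T1 T0
  A -> T0 T0
  B -> B T1 | C T0 | T1 A | T1 T0
  C -> B T1 | C T0 | T1 A | T1 T0
  T0 -> b
  T1 -> a

CYK fill:
  T[0,0] 'a' = {T1}  orig:{}
  T[1,1] 'b' = {T0}  orig:{}
  T[2,2] 'a' = {T1}  orig:{}
  T[3,3] 'a' = {T1}  orig:{}
  T[4,4] 'a' = {T1}  orig:{}
  T[0,1] 'ab' = {B,C,S}
  T[1,2] 'ba' = ∅
  T[2,3] 'aa' = ∅
  T[3,4] 'aa' = ∅
  T[0,2] 'aba' = {B,C,S}
  T[1,3] 'baa' = ∅
  T[2,4] 'aaa' = ∅
  T[0,3] 'abaa' = {B,C,S}
  T[1,4] 'baaa' = ∅
  T[0,4] 'abaaa' = {B,C,S}

S ∈ T[0,4] ⇒ YES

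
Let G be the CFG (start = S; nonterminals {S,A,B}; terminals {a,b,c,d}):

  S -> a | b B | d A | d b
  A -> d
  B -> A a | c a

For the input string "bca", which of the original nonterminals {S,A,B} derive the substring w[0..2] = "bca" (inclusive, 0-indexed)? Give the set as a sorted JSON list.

CNF form of G:
  S -> T2 B | T3 A | T3 T2 | a
  A -> d
  B -> A T0 | T1 T0
  T0 -> a
  T1 -> c
  T2 -> b
  T3 -> d

Fill CYK table bottom-up (cells [i..j] with 0 ≤ i ≤ j ≤ 2 only):
  [0..0]={T2}  "b"  orig:{}
  [1..1]={T1}  "c"  orig:{}
  [2..2]={S,T0}  "a"  orig:{S}
  [0..1]=∅  "bc"
  [1..2]={B}  "ca"
  [0..2]={S}  "bca"

Original NTs in T[0,2] deriving "bca": ["S"]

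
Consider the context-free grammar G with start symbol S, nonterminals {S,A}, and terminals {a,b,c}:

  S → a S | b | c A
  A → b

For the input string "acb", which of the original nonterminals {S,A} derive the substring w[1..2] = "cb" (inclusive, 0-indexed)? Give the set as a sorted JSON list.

CNF form of G:
  S -> T0 S | T1 A | b
  A -> b
  T0 -> a
  T1 -> c

CYK table (by increasing span) — only the sub-triangle for w[1..2]:
  T[1,1] 'c' = {T1}  orig:{}
  T[2,2] 'b' = {A,S}
  T[1,2] 'cb' = {S}

Original NTs in T[1,2] deriving "cb": ["S"]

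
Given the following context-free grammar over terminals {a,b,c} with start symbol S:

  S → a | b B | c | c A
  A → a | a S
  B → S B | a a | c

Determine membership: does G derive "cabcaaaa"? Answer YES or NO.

CNF form of G:
  S -> T1 B | T2 A | a | c
  A -> T0 S | a
  B -> S B | T0 T0 | c
  T0 -> a
  T1 -> b
  T2 -> c

Fill CYK table bottom-up:
  [0..0]={B,S,T2}  "c"  orig:{B,S}
  [1..1]={A,S,T0}  "a"  orig:{A,S}
  [2..2]={T1}  "b"  orig:{}
  [3..3]={B,S,T2}  "c"  orig:{B,S}
  [4..4]={A,S,T0}  "a"  orig:{A,S}
  [5..5]={A,S,T0}  "a"  orig:{A,S}
  [6..6]={A,S,T0}  "a"  orig:{A,S}
  [7..7]={A,S,T0}  "a"  orig:{A,S}
  [0..1]={S}  "ca"
  [1..2]=∅  "ab"
  [2..3]={S}  "bc"
  [3..4]={S}  "ca"
  [4..5]={A,B}  "aa"
  [5..6]={A,B}  "aa"
  [6..7]={A,B}  "aa"
  [0..2]=∅  "cab"
  [1..3]={A}  "abc"
  [2..4]=∅  "bca"
  [3..5]={B,S}  "caa"
  [4..6]={B}  "aaa"
  [5..7]={B}  "aaa"
  [0..3]={S}  "cabc"
  [1..4]=∅  "abca"
  [2..5]={B,S}  "bcaa"
  [3..6]={B}  "caaa"
  [4..7]={B}  "aaaa"
  [0..4]=∅  "cabca"
  [1..5]={A,B}  "abcaa"
  [2..6]={B,S}  "bcaaa"
  [3..7]={B}  "caaaa"
  [0..5]={B,S}  "cabcaa"
  [1..6]={A,B}  "abcaaa"
  [2..7]={B,S}  "bcaaaa"
  [0..6]={B,S}  "cabcaaa"
  [1..7]={A,B}  "abcaaaa"
  [0..7]={B,S}  "cabcaaaa"

S ∈ T[0,7] ⇒ YES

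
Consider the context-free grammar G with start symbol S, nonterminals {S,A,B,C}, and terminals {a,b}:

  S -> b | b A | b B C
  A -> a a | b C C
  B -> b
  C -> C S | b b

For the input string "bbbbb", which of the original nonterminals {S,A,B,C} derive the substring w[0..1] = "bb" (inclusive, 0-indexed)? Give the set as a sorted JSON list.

Convert to CNF:
  S -> T1 A | T1 X3 | b
  A -> T0 T0 | T1 X2
  B -> b
  C -> C S | T1 T1
  T0 -> a
  T1 -> b
  X2 -> C C
  X3 -> B C

Fill CYK table bottom-up — only the sub-triangle for w[0..1]:
  cell(0,0) b: {B,S,T1}  orig:{B,S}
  cell(1,1) b: {B,S,T1}  orig:{B,S}
  cell(0,1) bb: {C}

Original NTs in T[0,1] deriving "bb": ["C"]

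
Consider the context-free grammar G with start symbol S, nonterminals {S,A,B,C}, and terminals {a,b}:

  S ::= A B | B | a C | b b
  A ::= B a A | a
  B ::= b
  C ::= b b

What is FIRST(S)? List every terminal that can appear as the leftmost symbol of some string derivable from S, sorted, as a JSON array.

FIRST sets, iterate to fixpoint:
[1]
  A via A→a: +{a}
  B via B→b: +{b}
  C via C→b b: +{b}
  S via S→A B: +{a}
  S via S→B: +{b}
  FIRST[S]={a,b}  FIRST[A]={a}  FIRST[B]={b}  FIRST[C]={b}
[2]
  A via A→B a A: +{b}
  FIRST[S]={a,b}  FIRST[A]={a,b}  FIRST[B]={b}  FIRST[C]={b}
[3] (no change)
  FIRST[S]={a,b}  FIRST[A]={a,b}  FIRST[B]={b}  FIRST[C]={b}

FIRST(S) = ["a", "b"]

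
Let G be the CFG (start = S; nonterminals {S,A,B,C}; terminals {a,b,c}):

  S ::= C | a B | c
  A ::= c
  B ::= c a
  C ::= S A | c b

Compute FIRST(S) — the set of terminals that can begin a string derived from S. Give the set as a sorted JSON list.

FIRST iteration:
[1]
  A via A→c: +{c}
  B via B→c a: +{c}
  C via C→c b: +{c}
  S via S→C: +{c}
  S via S→a B: +{a}
  FIRST[S]={a,c}  FIRST[A]={c}  FIRST[B]={c}  FIRST[C]={c}
[2]
  C via C→S A: +{a}
  FIRST[S]={a,c}  FIRST[A]={c}  FIRST[B]={c}  FIRST[C]={a,c}
[3] — fixpoint
  FIRST[S]={a,c}  FIRST[A]={c}  FIRST[B]={c}  FIRST[C]={a,c}

FIRST(S) = ["a", "c"]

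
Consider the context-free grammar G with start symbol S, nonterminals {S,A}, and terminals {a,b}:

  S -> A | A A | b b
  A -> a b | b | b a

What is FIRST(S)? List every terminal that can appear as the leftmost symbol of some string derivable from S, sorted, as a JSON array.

FIRST sets, iterate to fixpoint:
iter 1:
  A via A→a b: +{a}
  A via A→b: +{b}
  S via S→A: +{a,b}
  FIRST(S)={a,b}  FIRST(A)={a,b}
iter 2: — fixpoint
  FIRST(S)={a,b}  FIRST(A)={a,b}

FIRST(S) = ["a", "b"]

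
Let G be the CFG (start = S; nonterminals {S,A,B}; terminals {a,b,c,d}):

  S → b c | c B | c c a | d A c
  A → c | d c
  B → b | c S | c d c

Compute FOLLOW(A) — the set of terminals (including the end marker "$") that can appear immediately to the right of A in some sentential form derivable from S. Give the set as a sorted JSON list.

FIRST iteration:
pass 1:
  A via A→c: +{c}
  A via A→d c: +{d}
  B via B→b: +{b}
  B via B→c S: +{c}
  S via S→b c: +{b}
  S via S→c B: +{c}
  S via S→d A c: +{d}
  S: {b,c,d}  A: {c,d}  B: {b,c}
pass 2: done
  S: {b,c,d}  A: {c,d}  B: {b,c}

FOLLOW sets:
seed FOLLOW(S) with $
iter 1:
  S→c B: FOLLOW(B) ⊇ FOLLOW(S) ⊇ {$}; new: +{$}
  S→d A c: FOLLOW(A) ⊇ FIRST(c) = {c}; new: +{c}
  FOLLOW[S]={$}  FOLLOW[A]={c}  FOLLOW[B]={$}
iter 2: (stable)
  FOLLOW[S]={$}  FOLLOW[A]={c}  FOLLOW[B]={$}

FOLLOW(A) = ["c"]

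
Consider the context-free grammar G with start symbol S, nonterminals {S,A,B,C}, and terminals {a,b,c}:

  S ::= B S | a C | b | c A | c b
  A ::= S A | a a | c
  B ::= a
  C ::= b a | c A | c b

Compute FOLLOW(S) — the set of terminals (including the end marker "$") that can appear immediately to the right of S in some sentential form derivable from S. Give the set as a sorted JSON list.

Compute FIRST by fixpoint:
round 1:
  A via A→a a: +{a}
  A via A→c: +{c}
  B via B→a: +{a}
  C via C→b a: +{b}
  C via C→c A: +{c}
  S via S→B S: +{a}
  S via S→b: +{b}
  S via S→c A: +{c}
  FIRST[S]={a,b,c}  FIRST[A]={a,c}  FIRST[B]={a}  FIRST[C]={b,c}
round 2:
  A via A→S A: +{b}
  FIRST[S]={a,b,c}  FIRST[A]={a,b,c}  FIRST[B]={a}  FIRST[C]={b,c}
round 3: — fixpoint
  FIRST[S]={a,b,c}  FIRST[A]={a,b,c}  FIRST[B]={a}  FIRST[C]={b,c}

Compute FOLLOW by fixpoint:
seed FOLLOW(S) with $
pass 1:
  A→S A: FOLLOW(S) ⊇ FIRST(A) = {a,b,c}; new: +{a,b,c}
  S→B S: FOLLOW(B) ⊇ FIRST(S) = {a,b,c}; new: +{a,b,c}
  S→a C: FOLLOW(C) ⊇ FOLLOW(S) ⊇ {$,a,b,c}; new: +{$,a,b,c}
  S→c A: FOLLOW(A) ⊇ FOLLOW(S) ⊇ {$,a,b,c}; new: +{$,a,b,c}
  FOLLOW(S)={$,a,b,c}  FOLLOW(A)={$,a,b,c}  FOLLOW(B)={a,b,c}  FOLLOW(C)={$,a,b,c}
pass 2: — fixpoint
  FOLLOW(S)={$,a,b,c}  FOLLOW(A)={$,a,b,c}  FOLLOW(B)={a,b,c}  FOLLOW(C)={$,a,b,c}

FOLLOW(S) = ["$", "a", "b", "c"]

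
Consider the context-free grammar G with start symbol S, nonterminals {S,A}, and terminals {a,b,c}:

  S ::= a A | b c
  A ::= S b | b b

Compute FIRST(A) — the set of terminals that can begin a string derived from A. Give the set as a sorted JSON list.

Compute FIRST by fixpoint:
[1]
  A via A→b b: +{b}
  S via S→a A: +{a}
  S via S→b c: +{b}
  FIRST[S]={a,b}  FIRST[A]={b}
[2]
  A via A→S b: +{a}
  FIRST[S]={a,b}  FIRST[A]={a,b}
[3] (stable)
  FIRST[S]={a,b}  FIRST[A]={a,b}

FIRST(A) = ["a", "b"]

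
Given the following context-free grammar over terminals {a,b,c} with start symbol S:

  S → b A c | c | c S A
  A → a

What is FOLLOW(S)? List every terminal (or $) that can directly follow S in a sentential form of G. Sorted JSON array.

Compute FIRST by fixpoint:
[1]
  A via A→a: +{a}
  S via S→b A c: +{b}
  S via S→c: +{c}
  FIRST(S)={b,c}  FIRST(A)={a}
[2] done
  FIRST(S)={b,c}  FIRST(A)={a}

FOLLOW sets:
initialize: $ ∈ FOLLOW(S)
[1]
  S→b A c: FOLLOW(A) ⊇ FIRST(c) = {c}; new: +{c}
  S→c S A: FOLLOW(S) ⊇ FIRST(A) = {a}; new: +{a}
  S→c S A: FOLLOW(A) ⊇ FOLLOW(S) ⊇ {$,a}; new: +{$,a}
  S: {$,a}  A: {$,a,c}
[2] (stable)
  S: {$,a}  A: {$,a,c}

FOLLOW(S) = ["$", "a"]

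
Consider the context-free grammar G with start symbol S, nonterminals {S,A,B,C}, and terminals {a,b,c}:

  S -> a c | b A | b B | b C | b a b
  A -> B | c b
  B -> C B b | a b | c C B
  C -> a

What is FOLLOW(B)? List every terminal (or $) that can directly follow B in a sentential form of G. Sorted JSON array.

FIRST iteration:
[1]
  A via A→c b: +{c}
  B via B→a b: +{a}
  B via B→c C B: +{c}
  C via C→a: +{a}
  S via S→a c: +{a}
  S via S→b A: +{b}
  S: {a,b}  A: {c}  B: {a,c}  C: {a}
[2]
  A via A→B: +{a}
  S: {a,b}  A: {a,c}  B: {a,c}  C: {a}
[3] (no change)
  S: {a,b}  A: {a,c}  B: {a,c}  C: {a}

FOLLOW iteration:
FOLLOW(S) := {$}
iter 1:
  B→C B b: FOLLOW(C) ⊇ FIRST(B) = {a,c}; new: +{a,c}
  B→C B b: FOLLOW(B) ⊇ FIRST(b) = {b}; new: +{b}
  S→b A: FOLLOW(A) ⊇ FOLLOW(S) ⊇ {$}; new: +{$}
  S→b B: FOLLOW(B) ⊇ FOLLOW(S) ⊇ {$}; new: +{$}
  S→b C: FOLLOW(C) ⊇ FOLLOW(S) ⊇ {$}; new: +{$}
  FOLLOW[S]={$}  FOLLOW[A]={$}  FOLLOW[B]={$,b}  FOLLOW[C]={$,a,c}
iter 2: done
  FOLLOW[S]={$}  FOLLOW[A]={$}  FOLLOW[B]={$,b}  FOLLOW[C]={$,a,c}

FOLLOW(B) = ["$", "b"]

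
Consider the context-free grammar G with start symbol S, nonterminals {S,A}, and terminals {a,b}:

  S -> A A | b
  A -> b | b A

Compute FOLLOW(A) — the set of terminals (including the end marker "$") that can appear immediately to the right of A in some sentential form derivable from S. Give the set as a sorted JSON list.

FIRST sets, iterate to fixpoint:
[1]
  A via A→b: +{b}
  S via S→A A: +{b}
  S: {b}  A: {b}
[2] — fixpoint
  S: {b}  A: {b}

Compute FOLLOW by fixpoint:
FOLLOW(S) := {$}
pass 1:
  S→A A: FOLLOW(A) ⊇ FIRST(A) = {b}; new: +{b}
  S→A A: FOLLOW(A) ⊇ FOLLOW(S) ⊇ {$}; new: +{$}
  FOLLOW(S)={$}  FOLLOW(A)={$,b}
pass 2: — fixpoint
  FOLLOW(S)={$}  FOLLOW(A)={$,b}

FOLLOW(A) = ["$", "b"]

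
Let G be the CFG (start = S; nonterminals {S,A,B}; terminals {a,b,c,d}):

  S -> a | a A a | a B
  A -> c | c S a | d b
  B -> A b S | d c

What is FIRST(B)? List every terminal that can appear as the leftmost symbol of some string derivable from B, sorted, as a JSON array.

Compute FIRST by fixpoint:
[1]
  A via A→c: +{c}
  A via A→d b: +{d}
  B via B→A b S: +{c,d}
  S via S→a: +{a}
  S: {a}  A: {c,d}  B: {c,d}
[2] — fixpoint
  S: {a}  A: {c,d}  B: {c,d}

FIRST(B) = ["c", "d"]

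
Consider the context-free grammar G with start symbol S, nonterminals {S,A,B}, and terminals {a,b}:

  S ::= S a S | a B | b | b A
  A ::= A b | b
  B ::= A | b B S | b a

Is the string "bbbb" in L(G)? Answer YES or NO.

Convert to CNF:
  S -> S X3 | T0 A | T1 B | b
  A -> A T0 | b
  B -> A T0 | T0 T1 | T0 X2 | b
  T0 -> b
  T1 -> a
  X2 -> B S
  X3 -> T1 S

CYK table (by increasing span):
  T[0,0] 'b' = {A,B,S,T0}  orig:{A,B,S}
  T[1,1] 'b' = {A,B,S,T0}  orig:{A,B,S}
  T[2,2] 'b' = {A,B,S,T0}  orig:{A,B,S}
  T[3,3] 'b' = {A,B,S,T0}  orig:{A,B,S}
  T[0,1] 'bb' = {A,B,S,X2}  orig:{A,B,S}
  T[1,2] 'bb' = {A,B,S,X2}  orig:{A,B,S}
  T[2,3] 'bb' = {A,B,S,X2}  orig:{A,B,S}
  T[0,2] 'bbb' = {A,B,S,X2}  orig:{A,B,S}
  T[1,3] 'bbb' = {A,B,S,X2}  orig:{A,B,S}
  T[0,3] 'bbbb' = {A,B,S,X2}  orig:{A,B,S}

S ∈ T[0,3] ⇒ YES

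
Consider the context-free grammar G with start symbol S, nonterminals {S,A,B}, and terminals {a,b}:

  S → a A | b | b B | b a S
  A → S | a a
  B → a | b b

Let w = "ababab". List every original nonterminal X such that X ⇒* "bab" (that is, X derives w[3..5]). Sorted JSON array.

Convert to CNF:
  S -> T0 A | T1 B | T1 X3 | b
  A -> T0 A | T0 T0 | T1 B | T1 X2 | b
  B -> T1 T1 | a
  T0 -> a
  T1 -> b
  X2 -> T0 S
  X3 -> T0 S

CYK table (by increasing span), restricted to cells inside w[3..5]:
  [3..3]={A,S,T1}  "b"  orig:{A,S}
  [4..4]={B,T0}  "a"  orig:{B}
  [5..5]={A,S,T1}  "b"  orig:{A,S}
  [3..4]={A,S}  "ba"
  [4..5]={A,S,X2,X3}  "ab"  orig:{A,S}
  [3..5]={A,S}  "bab"

Original NTs in T[3,5] deriving "bab": ["A", "S"]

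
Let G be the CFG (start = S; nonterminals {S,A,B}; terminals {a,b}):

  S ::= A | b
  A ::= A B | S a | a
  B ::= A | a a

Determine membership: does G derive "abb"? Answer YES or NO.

CNF form of G:
  S -> A B | S T0 | a | b
  A -> A B | S T0 | a
  B -> A B | S T0 | T0 T0 | a
  T0 -> a

Fill CYK table bottom-up:
  [0..0]={A,B,S,T0}  "a"  orig:{A,B,S}
  [1..1]={S}  "b"
  [2..2]={S}  "b"
  [0..1]=∅  "ab"
  [1..2]=∅  "bb"
  [0..2]=∅  "abb"

S ∉ T[0,2] ⇒ NO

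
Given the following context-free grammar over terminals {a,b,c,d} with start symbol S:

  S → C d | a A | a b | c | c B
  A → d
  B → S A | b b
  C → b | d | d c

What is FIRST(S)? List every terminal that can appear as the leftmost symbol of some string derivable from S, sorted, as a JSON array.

FIRST iteration:
pass 1:
  A via A→d: +{d}
  B via B→b b: +{b}
  C via C→b: +{b}
  C via C→d: +{d}
  S via S→C d: +{b,d}
  S via S→a A: +{a}
  S via S→c: +{c}
  FIRST[S]={a,b,c,d}  FIRST[A]={d}  FIRST[B]={b}  FIRST[C]={b,d}
pass 2:
  B via B→S A: +{a,c,d}
  FIRST[S]={a,b,c,d}  FIRST[A]={d}  FIRST[B]={a,b,c,d}  FIRST[C]={b,d}
pass 3: — fixpoint
  FIRST[S]={a,b,c,d}  FIRST[A]={d}  FIRST[B]={a,b,c,d}  FIRST[C]={b,d}

FIRST(S) = ["a", "b", "c", "d"]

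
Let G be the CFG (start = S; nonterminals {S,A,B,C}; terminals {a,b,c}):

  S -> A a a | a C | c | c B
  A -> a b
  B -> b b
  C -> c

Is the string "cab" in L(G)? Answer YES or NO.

Convert to CNF:
  S -> A X3 | T0 C | T2 B | c
  A -> T0 T1
  B -> T1 T1
  C -> c
  T0 -> a
  T1 -> b
  T2 -> c
  X3 -> T0 T0

Fill CYK table bottom-up:
  T[0,0] 'c' = {C,S,T2}  orig:{C,S}
  T[1,1] 'a' = {T0}  orig:{}
  T[2,2] 'b' = {T1}  orig:{}
  T[0,1] 'ca' = ∅
  T[1,2] 'ab' = {A}
  T[0,2] 'cab' = ∅

S ∉ T[0,2] ⇒ NO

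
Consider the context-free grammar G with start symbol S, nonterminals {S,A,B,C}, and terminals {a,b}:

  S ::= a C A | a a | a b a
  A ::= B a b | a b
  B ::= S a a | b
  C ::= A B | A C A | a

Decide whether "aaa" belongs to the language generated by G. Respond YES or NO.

Convert to CNF:
  S -> T0 T0 | T0 X5 | T0 X6
  A -> B X2 | T0 T1
  B -> S X3 | b
  C -> A B | A X4 | a
  T0 -> a
  T1 -> b
  X2 -> T0 T1
  X3 -> T0 T0
  X4 -> C A
  X5 -> C A
  X6 -> T1 T0

Fill CYK table bottom-up:
  T[0,0] 'a' = {C,T0}  orig:{C}
  T[1,1] 'a' = {C,T0}  orig:{C}
  T[2,2] 'a' = {C,T0}  orig:{C}
  T[0,1] 'aa' = {S,X3}  orig:{S}
  T[1,2] 'aa' = {S,X3}  orig:{S}
  T[0,2] 'aaa' = ∅

S ∉ T[0,2] ⇒ NO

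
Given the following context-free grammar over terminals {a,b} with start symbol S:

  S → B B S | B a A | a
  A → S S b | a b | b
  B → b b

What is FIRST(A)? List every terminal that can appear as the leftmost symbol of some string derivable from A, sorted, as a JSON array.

FIRST iteration:
round 1:
  A via A→a b: +{a}
  A via A→b: +{b}
  B via B→b b: +{b}
  S via S→B B S: +{b}
  S via S→a: +{a}
  S: {a,b}  A: {a,b}  B: {b}
round 2: (no change)
  S: {a,b}  A: {a,b}  B: {b}

FIRST(A) = ["a", "b"]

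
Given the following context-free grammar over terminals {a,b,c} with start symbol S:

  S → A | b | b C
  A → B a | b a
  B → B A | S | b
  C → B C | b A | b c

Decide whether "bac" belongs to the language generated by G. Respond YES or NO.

CNF form of G:
  S -> B T0 | T1 C | T1 T0 | b
  A -> B T0 | T1 T0
  B -> B A | B T0 | T1 C | T1 T0 | b
  C -> B C | T1 A | T1 T2
  T0 -> a
  T1 -> b
  T2 -> c

CYK table (by increasing span):
  cell(0,0) b: {B,S,T1}  orig:{B,S}
  cell(1,1) a: {T0}  orig:{}
  cell(2,2) c: {T2}  orig:{}
  cell(0,1) ba: {A,B,S}
  cell(1,2) ac: ∅
  cell(0,2) bac: ∅

S ∉ T[0,2] ⇒ NO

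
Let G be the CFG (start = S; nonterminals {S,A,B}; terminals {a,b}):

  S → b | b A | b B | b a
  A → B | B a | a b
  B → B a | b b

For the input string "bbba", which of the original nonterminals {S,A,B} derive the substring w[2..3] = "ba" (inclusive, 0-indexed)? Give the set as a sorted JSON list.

CNF form of G:
  S -> T1 A | T1 B | T1 T0 | b
  A -> B T0 | T0 T1 | T1 T1
  B -> B T0 | T1 T1
  T0 -> a
  T1 -> b

Fill CYK table bottom-up — only the sub-triangle for w[2..3]:
  [2..2]={S,T1}  "b"  orig:{S}
  [3..3]={T0}  "a"  orig:{}
  [2..3]={S}  "ba"

Original NTs in T[2,3] deriving "ba": ["S"]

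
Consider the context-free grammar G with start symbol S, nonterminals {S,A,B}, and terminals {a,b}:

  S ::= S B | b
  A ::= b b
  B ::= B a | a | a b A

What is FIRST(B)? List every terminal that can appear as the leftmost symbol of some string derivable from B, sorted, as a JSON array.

FIRST sets, iterate to fixpoint:
pass 1:
  A via A→b b: +{b}
  B via B→a: +{a}
  S via S→b: +{b}
  FIRST[S]={b}  FIRST[A]={b}  FIRST[B]={a}
pass 2: (stable)
  FIRST[S]={b}  FIRST[A]={b}  FIRST[B]={a}

FIRST(B) = ["a"]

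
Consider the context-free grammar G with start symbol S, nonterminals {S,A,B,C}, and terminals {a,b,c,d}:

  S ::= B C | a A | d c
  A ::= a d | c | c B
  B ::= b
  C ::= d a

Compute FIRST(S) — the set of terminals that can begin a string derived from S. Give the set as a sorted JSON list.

FIRST iteration:
[1]
  A via A→a d: +{a}
  A via A→c: +{c}
  B via B→b: +{b}
  C via C→d a: +{d}
  S via S→B C: +{b}
  S via S→a A: +{a}
  S via S→d c: +{d}
  FIRST(S)={a,b,d}  FIRST(A)={a,c}  FIRST(B)={b}  FIRST(C)={d}
[2] — fixpoint
  FIRST(S)={a,b,d}  FIRST(A)={a,c}  FIRST(B)={b}  FIRST(C)={d}

FIRST(S) = ["a", "b", "d"]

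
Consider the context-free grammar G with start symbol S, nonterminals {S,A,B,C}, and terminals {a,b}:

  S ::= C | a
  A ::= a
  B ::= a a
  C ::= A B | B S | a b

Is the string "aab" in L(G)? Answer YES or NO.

CNF form of G:
  S -> A B | B S | T0 T1 | a
  A -> a
  B -> T0 T0
  C -> A B | B S | T0 T1
  T0 -> a
  T1 -> b

Fill CYK table bottom-up:
  [0..0]={A,S,T0}  "a"  orig:{A,S}
  [1..1]={A,S,T0}  "a"  orig:{A,S}
  [2..2]={T1}  "b"  orig:{}
  [0..1]={B}  "aa"
  [1..2]={C,S}  "ab"
  [0..2]=∅  "aab"

S ∉ T[0,2] ⇒ NO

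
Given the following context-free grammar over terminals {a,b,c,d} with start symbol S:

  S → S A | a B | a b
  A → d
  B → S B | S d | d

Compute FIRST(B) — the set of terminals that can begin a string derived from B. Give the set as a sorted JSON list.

FIRST iteration:
iter 1:
  A via A→d: +{d}
  B via B→d: +{d}
  S via S→a B: +{a}
  FIRST[S]={a}  FIRST[A]={d}  FIRST[B]={d}
iter 2:
  B via B→S B: +{a}
  FIRST[S]={a}  FIRST[A]={d}  FIRST[B]={a,d}
iter 3: (no change)
  FIRST[S]={a}  FIRST[A]={d}  FIRST[B]={a,d}

FIRST(B) = ["a", "d"]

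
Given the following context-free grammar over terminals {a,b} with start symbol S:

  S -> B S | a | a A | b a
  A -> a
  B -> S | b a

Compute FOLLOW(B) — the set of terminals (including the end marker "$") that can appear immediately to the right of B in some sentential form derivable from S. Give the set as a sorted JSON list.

FIRST sets, iterate to fixpoint:
[1]
  A via A→a: +{a}
  B via B→b a: +{b}
  S via S→B S: +{b}
  S via S→a: +{a}
  FIRST[S]={a,b}  FIRST[A]={a}  FIRST[B]={b}
[2]
  B via B→S: +{a}
  FIRST[S]={a,b}  FIRST[A]={a}  FIRST[B]={a,b}
[3] — fixpoint
  FIRST[S]={a,b}  FIRST[A]={a}  FIRST[B]={a,b}

FOLLOW iteration:
FOLLOW(S) := {$}
[1]
  S→B S: FOLLOW(B) ⊇ FIRST(S) = {a,b}; new: +{a,b}
  S→a A: FOLLOW(A) ⊇ FOLLOW(S) ⊇ {$}; new: +{$}
  FOLLOW(S)={$}  FOLLOW(A)={$}  FOLLOW(B)={a,b}
[2]
  B→S: FOLLOW(S) ⊇ FOLLOW(B) ⊇ {a,b}; new: +{a,b}
  S→a A: FOLLOW(A) ⊇ FOLLOW(S) ⊇ {$,a,b}; new: +{a,b}
  FOLLOW(S)={$,a,b}  FOLLOW(A)={$,a,b}  FOLLOW(B)={a,b}
[3] done
  FOLLOW(S)={$,a,b}  FOLLOW(A)={$,a,b}  FOLLOW(B)={a,b}

FOLLOW(B) = ["a", "b"]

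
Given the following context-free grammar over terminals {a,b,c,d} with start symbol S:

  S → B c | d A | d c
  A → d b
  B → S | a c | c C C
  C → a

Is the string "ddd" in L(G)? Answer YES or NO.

Convert to CNF:
  S -> B T2 | T0 A | T0 T2
  A -> T0 T1
  B -> B T2 | T0 A | T0 T2 | T2 X4 | T3 T2
  C -> a
  T0 -> d
  T1 -> b
  T2 -> c
  T3 -> a
  X4 -> C C

Fill CYK table bottom-up:
  [0..0]={T0}  "d"  orig:{}
  [1..1]={T0}  "d"  orig:{}
  [2..2]={T0}  "d"  orig:{}
  [0..1]=∅  "dd"
  [1..2]=∅  "dd"
  [0..2]=∅  "ddd"

S ∉ T[0,2] ⇒ NO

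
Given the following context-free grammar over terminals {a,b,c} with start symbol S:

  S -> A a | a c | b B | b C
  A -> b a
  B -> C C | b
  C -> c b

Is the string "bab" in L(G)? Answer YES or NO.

Convert to CNF:
  S -> A T1 | T0 B | T0 C | T1 T2
  A -> T0 T1
  B -> C C | b
  C -> T2 T0
  T0 -> b
  T1 -> a
  T2 -> c

Fill CYK table bottom-up:
  T[0,0] 'b' = {B,T0}  orig:{B}
  T[1,1] 'a' = {T1}  orig:{}
  T[2,2] 'b' = {B,T0}  orig:{B}
  T[0,1] 'ba' = {A}
  T[1,2] 'ab' = ∅
  T[0,2] 'bab' = ∅

S ∉ T[0,2] ⇒ NO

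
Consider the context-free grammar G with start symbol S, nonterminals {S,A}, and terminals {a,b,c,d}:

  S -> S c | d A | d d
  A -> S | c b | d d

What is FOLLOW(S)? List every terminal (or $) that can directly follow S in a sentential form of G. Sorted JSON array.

FIRST sets, iterate to fixpoint:
iter 1:
  A via A→c b: +{c}
  A via A→d d: +{d}
  S via S→d A: +{d}
  FIRST[S]={d}  FIRST[A]={c,d}
iter 2: done
  FIRST[S]={d}  FIRST[A]={c,d}

FOLLOW sets:
FOLLOW(S) := {$}
pass 1:
  S→S c: FOLLOW(S) ⊇ FIRST(c) = {c}; new: +{c}
  S→d A: FOLLOW(A) ⊇ FOLLOW(S) ⊇ {$,c}; new: +{$,c}
  S: {$,c}  A: {$,c}
pass 2: done
  S: {$,c}  A: {$,c}

FOLLOW(S) = ["$", "c"]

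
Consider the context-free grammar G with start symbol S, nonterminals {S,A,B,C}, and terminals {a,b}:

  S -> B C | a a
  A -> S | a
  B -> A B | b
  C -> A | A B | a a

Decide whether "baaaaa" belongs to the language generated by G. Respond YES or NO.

CNF form of G:
  S -> B C | T0 T0
  A -> B C | T0 T0 | a
  B -> A B | b
  C -> A B | B C | T0 T0 | a
  T0 -> a

Fill CYK table bottom-up:
  cell(0,0) b: {B}
  cell(1,1) a: {A,C,T0}  orig:{A,C}
  cell(2,2) a: {A,C,T0}  orig:{A,C}
  cell(3,3) a: {A,C,T0}  orig:{A,C}
  cell(4,4) a: {A,C,T0}  orig:{A,C}
  cell(5,5) a: {A,C,T0}  orig:{A,C}
  cell(0,1) ba: {A,C,S}
  cell(1,2) aa: {A,C,S}
  cell(2,3) aa: {A,C,S}
  cell(3,4) aa: {A,C,S}
  cell(4,5) aa: {A,C,S}
  cell(0,2) baa: {A,C,S}
  cell(1,3) aaa: ∅
  cell(2,4) aaa: ∅
  cell(3,5) aaa: ∅
  cell(0,3) baaa: ∅
  cell(1,4) aaaa: ∅
  cell(2,5) aaaa: ∅
  cell(0,4) baaaa: ∅
  cell(1,5) aaaaa: ∅
  cell(0,5) baaaaa: ∅

S ∉ T[0,5] ⇒ NO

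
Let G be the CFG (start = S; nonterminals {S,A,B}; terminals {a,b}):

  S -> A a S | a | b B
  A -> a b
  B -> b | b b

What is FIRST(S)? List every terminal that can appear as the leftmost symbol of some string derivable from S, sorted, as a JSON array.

Compute FIRST by fixpoint:
[1]
  A via A→a b: +{a}
  B via B→b: +{b}
  S via S→A a S: +{a}
  S via S→b B: +{b}
  FIRST[S]={a,b}  FIRST[A]={a}  FIRST[B]={b}
[2] done
  FIRST[S]={a,b}  FIRST[A]={a}  FIRST[B]={b}

FIRST(S) = ["a", "b"]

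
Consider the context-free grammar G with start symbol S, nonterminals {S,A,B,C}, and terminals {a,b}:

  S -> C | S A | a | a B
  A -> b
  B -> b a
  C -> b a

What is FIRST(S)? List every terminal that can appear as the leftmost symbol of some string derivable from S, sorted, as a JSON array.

FIRST iteration:
iter 1:
  A via A→b: +{b}
  B via B→b a: +{b}
  C via C→b a: +{b}
  S via S→C: +{b}
  S via S→a: +{a}
  FIRST[S]={a,b}  FIRST[A]={b}  FIRST[B]={b}  FIRST[C]={b}
iter 2: (stable)
  FIRST[S]={a,b}  FIRST[A]={b}  FIRST[B]={b}  FIRST[C]={b}

FIRST(S) = ["a", "b"]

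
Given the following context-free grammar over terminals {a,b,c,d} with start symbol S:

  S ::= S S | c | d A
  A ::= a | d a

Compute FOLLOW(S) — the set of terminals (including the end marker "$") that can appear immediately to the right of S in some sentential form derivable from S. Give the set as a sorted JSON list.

FIRST iteration:
[1]
  A via A→a: +{a}
  A via A→d a: +{d}
  S via S→c: +{c}
  S via S→d A: +{d}
  FIRST(S)={c,d}  FIRST(A)={a,d}
[2] (no change)
  FIRST(S)={c,d}  FIRST(A)={a,d}

FOLLOW iteration:
FOLLOW(S) := {$}
round 1:
  S→S S: FOLLOW(S) ⊇ FIRST(S) = {c,d}; new: +{c,d}
  S→d A: FOLLOW(A) ⊇ FOLLOW(S) ⊇ {$,c,d}; new: +{$,c,d}
  FOLLOW[S]={$,c,d}  FOLLOW[A]={$,c,d}
round 2: — fixpoint
  FOLLOW[S]={$,c,d}  FOLLOW[A]={$,c,d}

FOLLOW(S) = ["$", "c", "d"]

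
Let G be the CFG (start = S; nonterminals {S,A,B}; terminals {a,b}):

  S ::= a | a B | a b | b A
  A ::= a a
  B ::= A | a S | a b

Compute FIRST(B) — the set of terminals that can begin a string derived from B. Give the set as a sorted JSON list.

Compute FIRST by fixpoint:
iter 1:
  A via A→a a: +{a}
  B via B→A: +{a}
  S via S→a: +{a}
  S via S→b A: +{b}
  FIRST(S)={a,b}  FIRST(A)={a}  FIRST(B)={a}
iter 2: done
  FIRST(S)={a,b}  FIRST(A)={a}  FIRST(B)={a}

FIRST(B) = ["a"]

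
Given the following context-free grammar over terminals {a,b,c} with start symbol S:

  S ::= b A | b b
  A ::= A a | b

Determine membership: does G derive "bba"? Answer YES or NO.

Convert to CNF:
  S -> T1 A | T1 T1
  A -> A T0 | b
  T0 -> a
  T1 -> b

CYK table (by increasing span):
  T[0,0] 'b' = {A,T1}  orig:{A}
  T[1,1] 'b' = {A,T1}  orig:{A}
  T[2,2] 'a' = {T0}  orig:{}
  T[0,1] 'bb' = {S}
  T[1,2] 'ba' = {A}
  T[0,2] 'bba' = {S}

S ∈ T[0,2] ⇒ YES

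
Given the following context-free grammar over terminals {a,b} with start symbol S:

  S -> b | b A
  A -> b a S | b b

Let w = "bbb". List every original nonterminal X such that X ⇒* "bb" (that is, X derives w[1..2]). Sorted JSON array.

CNF form of G:
  S -> T0 A | b
  A -> T0 T0 | T0 X2
  T0 -> b
  T1 -> a
  X2 -> T1 S

CYK fill (cells [i..j] with 1 ≤ i ≤ j ≤ 2 only):
  T[1,1] 'b' = {S,T0}  orig:{S}
  T[2,2] 'b' = {S,T0}  orig:{S}
  T[1,2] 'bb' = {A}

Original NTs in T[1,2] deriving "bb": ["A"]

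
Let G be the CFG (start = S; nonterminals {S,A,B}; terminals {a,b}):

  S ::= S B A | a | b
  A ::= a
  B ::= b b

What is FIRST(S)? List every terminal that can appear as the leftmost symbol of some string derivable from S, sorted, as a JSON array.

Compute FIRST by fixpoint:
round 1:
  A via A→a: +{a}
  B via B→b b: +{b}
  S via S→a: +{a}
  S via S→b: +{b}
  S: {a,b}  A: {a}  B: {b}
round 2: (no change)
  S: {a,b}  A: {a}  B: {b}

FIRST(S) = ["a", "b"]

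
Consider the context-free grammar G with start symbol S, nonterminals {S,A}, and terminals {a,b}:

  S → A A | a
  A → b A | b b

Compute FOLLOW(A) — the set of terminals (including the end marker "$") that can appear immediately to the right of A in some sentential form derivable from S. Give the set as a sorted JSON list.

Compute FIRST by fixpoint:
pass 1:
  A via A→b A: +{b}
  S via S→A A: +{b}
  S via S→a: +{a}
  FIRST[S]={a,b}  FIRST[A]={b}
pass 2: — fixpoint
  FIRST[S]={a,b}  FIRST[A]={b}

Compute FOLLOW by fixpoint:
initialize: $ ∈ FOLLOW(S)
pass 1:
  S→A A: FOLLOW(A) ⊇ FIRST(A) = {b}; new: +{b}
  S→A A: FOLLOW(A) ⊇ FOLLOW(S) ⊇ {$}; new: +{$}
  S: {$}  A: {$,b}
pass 2: done
  S: {$}  A: {$,b}

FOLLOW(A) = ["$", "b"]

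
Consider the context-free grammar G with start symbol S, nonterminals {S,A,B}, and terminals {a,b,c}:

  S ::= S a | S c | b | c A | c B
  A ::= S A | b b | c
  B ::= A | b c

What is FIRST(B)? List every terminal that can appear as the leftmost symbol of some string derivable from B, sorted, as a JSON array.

FIRST sets, iterate to fixpoint:
round 1:
  A via A→b b: +{b}
  A via A→c: +{c}
  B via B→A: +{b,c}
  S via S→b: +{b}
  S via S→c A: +{c}
  FIRST(S)={b,c}  FIRST(A)={b,c}  FIRST(B)={b,c}
round 2: done
  FIRST(S)={b,c}  FIRST(A)={b,c}  FIRST(B)={b,c}

FIRST(B) = ["b", "c"]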